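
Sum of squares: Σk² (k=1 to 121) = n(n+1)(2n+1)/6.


n = 121
n(n+1)(2n+1)/6 = 121×122×243/6
= 3587166/6 = 597861

Σk² = 597861


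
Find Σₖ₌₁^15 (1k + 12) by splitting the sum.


Σ(1k+12) = 1·Σk + 12·n
= 1·120 + 12·15
= 120 + 180 = 300

Σ = 300


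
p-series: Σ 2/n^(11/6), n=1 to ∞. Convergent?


p-series test: Σ c/n^p converges if p > 1, diverges if p ≤ 1 (constant c > 0 doesn't affect convergence).
p = 11/6
11/6 > 1 → CONVERGES

Converges (p = 11/6 > 1)


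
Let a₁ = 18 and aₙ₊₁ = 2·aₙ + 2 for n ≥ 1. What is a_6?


Computing step by step:
a_1 = 18
a_2 = 38
a_3 = 78
a_4 = 158
a_5 = 318
a_6 = 638


a_6 = 638


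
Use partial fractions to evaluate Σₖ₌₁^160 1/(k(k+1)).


1/(k(k+1)) = 1/k - 1/(k+1) (partial fractions)
Telescoping: Σ = 1 - 1/161 = 160/161

Sum = 160/161


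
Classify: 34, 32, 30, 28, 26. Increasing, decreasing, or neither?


Differences: -2, -2, -2, -2
All differences < 0 → strictly DECREASING

Monotonically decreasing


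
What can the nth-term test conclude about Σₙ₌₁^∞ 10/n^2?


lim(n→∞) 10/n^2 = 0
lim aₙ = 0 → nth-term test is INCONCLUSIVE
(Need other tests; this is actually a convergent p-series with p=2 > 1)

Inconclusive (lim aₙ = 0; need another test)


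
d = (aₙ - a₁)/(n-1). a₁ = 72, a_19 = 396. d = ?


d = (aₙ - a₁)/(n-1)
= (396 - 72)/(19-1)
= 324/18 = 18

d = 18


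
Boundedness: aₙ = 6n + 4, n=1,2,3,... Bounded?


aₙ = 6n + 4 → as n→∞, aₙ→∞
No finite upper bound exists
The sequence is UNBOUNDED

Unbounded (aₙ → ∞ as n → ∞)


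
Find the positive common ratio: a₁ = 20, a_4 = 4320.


r^(n-1) = aₙ/a₁
r^3 = 4320/20 = 216
r = 216^(1/3)
= 6

r = 6


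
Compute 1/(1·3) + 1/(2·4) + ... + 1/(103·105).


1/(k(k+2)) = (1/2)·(1/k - 1/(k+2)) (partial fractions)
Telescoping: Σ = (1/2)·(1 + 1/2 - 1/104 - 1/105) = 16171/21840

Sum = 16171/21840


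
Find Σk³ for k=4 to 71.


Σₖ₌4^71 k³ = [71·72/2]² − [3·4/2]²
= 6533136 − 36 = 6533100

Σk³ = 6533100


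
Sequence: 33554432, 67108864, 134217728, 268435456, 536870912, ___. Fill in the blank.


Pattern: powers of 2: 2ⁿ
Terms: 33554432, 67108864, 134217728, 268435456, 536870912
Next term = 1073741824

Next term = 1073741824


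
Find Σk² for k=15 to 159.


Σₖ₌15^159 k² = Σₖ₌₁^159 k² − Σₖ₌₁^14 k²
= 159·160·319/6 − 14·15·29/6
= 1352560 − 1015 = 1351545

Σk² = 1351545


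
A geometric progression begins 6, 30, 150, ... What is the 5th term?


aₙ = a₁·r^(n-1)
= 6×5^4
= 6×625
= 3750

a_5 = 3750


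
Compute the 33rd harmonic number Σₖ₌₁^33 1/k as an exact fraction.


H_33 = 1/1 + 1/2 + 1/3 + ... + 1/33
= 53676090078349/13127595717600
≈ 4.0888

H_33 = 53676090078349/13127595717600 ≈ 4.0888


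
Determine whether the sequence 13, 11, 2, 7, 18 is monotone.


Differences: -2, -9, 5, 11
Difference at position 3 is +5 (> 0) but position 1 is -2 (< 0) — sequence both rises and falls
→ NOT monotonic

Not monotonic


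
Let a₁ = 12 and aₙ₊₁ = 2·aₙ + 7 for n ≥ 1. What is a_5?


Computing step by step:
a_1 = 12
a_2 = 31
a_3 = 69
a_4 = 145
a_5 = 297


a_5 = 297


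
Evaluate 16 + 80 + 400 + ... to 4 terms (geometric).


Sₙ = 16×(5^4 - 1)/(5 - 1)
= 16×(625 - 1)/4
= 16×624/4
= 2496

S_4 = 2496


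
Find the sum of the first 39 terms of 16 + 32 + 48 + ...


aₙ = 16 + (39-1)×16 = 624
Sₙ = n(a₁+aₙ)/2 = 39×(16+624)/2
= 39×640/2 = 12480

S_39 = 12480


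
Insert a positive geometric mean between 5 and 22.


GM = √(5×22) = √110 = 10.4881

GM = 10.4881


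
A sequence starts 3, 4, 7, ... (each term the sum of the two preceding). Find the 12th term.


Computing iteratively: 3, 4, 7, 11, 18, 29, 47, 76, 123, 199, 322, 521
a_12 = 521

a_12 = 521


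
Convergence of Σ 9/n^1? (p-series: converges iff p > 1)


p-series test: Σ c/n^p converges if p > 1, diverges if p ≤ 1 (constant c > 0 doesn't affect convergence).
p = 1
1 ≤ 1 → DIVERGES

Diverges (p = 1 ≤ 1)


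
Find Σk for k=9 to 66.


Σₖ₌9^66 k = Σₖ₌₁^66 k − Σₖ₌₁^8 k
= 66·67/2 − 8·9/2
= 2211 − 36 = 2175

Σk = 2175


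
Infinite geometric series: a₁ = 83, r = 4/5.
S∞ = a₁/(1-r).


S∞ = a₁/(1-r) = 83/(1 - 4/5)
= 83/(1/5)
= 415

S∞ = 415


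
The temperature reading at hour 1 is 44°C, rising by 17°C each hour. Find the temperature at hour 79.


aₙ = a₁ + (n-1)d
= 44 + (79-1)×17
= 44 + 1326
= 1370

a_79 = 1370


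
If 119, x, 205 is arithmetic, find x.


AM = (119 + 205)/2 = 324/2 = 162

AM = 162


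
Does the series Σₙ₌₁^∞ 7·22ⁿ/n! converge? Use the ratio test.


aₙ = 7·22^n/n!
a_{n+1}/aₙ = 22^(n+1)/(n+1)! × n!/22^n  (constant 7 cancels)
= 22/(n+1)
L = lim(n→∞) 22/(n+1) = 0
L < 1 → series CONVERGES

Converges (ratio test: L = 0 < 1)


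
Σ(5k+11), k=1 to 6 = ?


Σ(5k+11) = 5·Σk + 11·n
= 5·21 + 11·6
= 105 + 66 = 171

Σ = 171


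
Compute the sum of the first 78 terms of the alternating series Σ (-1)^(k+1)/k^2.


S = 1 - 1/4 + 1/9 - 1/16 + 1/25 - 1/36 + 1/49 - 1/64 ± ...
= 0.8224
(Full series converges to +π²/12 ≈ +0.8225)

S_78 = 0.8224


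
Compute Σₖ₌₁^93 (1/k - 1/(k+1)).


Telescoping: adjacent terms cancel.
= 1/1 - 1/94
= 1 - 1/94 = 93/94

Sum = 93/94


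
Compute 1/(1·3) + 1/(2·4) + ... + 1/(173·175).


1/(k(k+2)) = (1/2)·(1/k - 1/(k+2)) (partial fractions)
Telescoping: Σ = (1/2)·(1 + 1/2 - 1/174 - 1/175) = 22663/30450

Sum = 22663/30450


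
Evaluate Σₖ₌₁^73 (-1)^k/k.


S = -1 + 1/2 - 1/3 + 1/4 - 1/5 + 1/6 - 1/7 + 1/8 ± ...
= -0.6999
(Full series converges to -ln(2) ≈ -0.6931)

S_73 = -0.6999


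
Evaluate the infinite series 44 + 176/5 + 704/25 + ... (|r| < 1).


S∞ = a₁/(1-r) = 44/(1 - 4/5)
= 44/(1/5)
= 220

S∞ = 220


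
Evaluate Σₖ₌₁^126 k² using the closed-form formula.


n = 126
n(n+1)(2n+1)/6 = 126×127×253/6
= 4048506/6 = 674751

Σk² = 674751


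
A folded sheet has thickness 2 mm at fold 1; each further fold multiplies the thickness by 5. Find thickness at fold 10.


aₙ = a₁·r^(n-1)
= 2×5^9
= 2×1953125
= 3906250

a_10 = 3906250


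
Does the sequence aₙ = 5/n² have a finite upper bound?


a₁ = 5, a₂ = 5/4, a₃ = 5/9, ...
0 < aₙ ≤ 5 for all n ≥ 1
The sequence IS bounded

Bounded (0 < aₙ ≤ 5)


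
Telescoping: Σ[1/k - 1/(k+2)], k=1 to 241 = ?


Telescoping with gap 2: two head and two tail terms survive.
= (1 + 1/2) - (1/242 + 1/243)
= 3/2 - 1/242 - 1/243 = 43862/29403

Sum = 43862/29403


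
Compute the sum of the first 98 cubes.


n(n+1)/2 = 98×99/2 = 4851
Σk³ = 4851² = 23532201

Σk³ = 23532201


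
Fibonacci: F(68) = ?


Fibonacci sequence: 1, 1, 2, 3, 5, 8, 13, 21, 34, 55, 89, ...
F(68) = 72723460248141

F(68) = 72723460248141


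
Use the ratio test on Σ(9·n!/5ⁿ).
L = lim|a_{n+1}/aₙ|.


aₙ = 9·n!/5^n
a_{n+1}/aₙ = (n+1)!/5^(n+1) × 5^n/n!  (constant 9 cancels)
= (n+1)/5
L = lim(n→∞) (n+1)/5 = ∞
L > 1 → series DIVERGES

Diverges (ratio test: L = ∞ > 1)


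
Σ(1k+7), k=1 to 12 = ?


Σ(1k+7) = 1·Σk + 7·n
= 1·78 + 7·12
= 78 + 84 = 162

Σ = 162


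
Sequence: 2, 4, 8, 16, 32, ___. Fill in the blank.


Pattern: geometric (r=2)
Terms: 2, 4, 8, 16, 32
Next term = 64

Next term = 64


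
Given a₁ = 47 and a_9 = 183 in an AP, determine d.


d = (aₙ - a₁)/(n-1)
= (183 - 47)/(9-1)
= 136/8 = 17

d = 17


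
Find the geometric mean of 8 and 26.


GM = √(8×26) = √208 = 14.4222

GM = 14.4222


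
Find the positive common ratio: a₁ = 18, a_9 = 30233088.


r^(n-1) = aₙ/a₁
r^8 = 30233088/18 = 1679616
r = 1679616^(1/8)
= ±6; taking r > 0 gives r = 6

r = 6


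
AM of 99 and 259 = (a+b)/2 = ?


AM = (99 + 259)/2 = 358/2 = 179

AM = 179


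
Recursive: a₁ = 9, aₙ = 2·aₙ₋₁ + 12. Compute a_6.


Computing step by step:
a_1 = 9
a_2 = 30
a_3 = 72
a_4 = 156
a_5 = 324
a_6 = 660


a_6 = 660


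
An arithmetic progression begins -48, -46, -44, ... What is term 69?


aₙ = a₁ + (n-1)d
= -48 + (69-1)×2
= -48 + 136
= 88

a_69 = 88


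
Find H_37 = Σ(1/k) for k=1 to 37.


H_37 = 1/1 + 1/2 + 1/3 + ... + 1/37
= 2040798836801833/485721041551200
≈ 4.2016

H_37 = 2040798836801833/485721041551200 ≈ 4.2016


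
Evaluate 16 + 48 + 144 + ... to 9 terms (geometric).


Sₙ = 16×(3^9 - 1)/(3 - 1)
= 16×(19683 - 1)/2
= 16×19682/2
= 157456

S_9 = 157456


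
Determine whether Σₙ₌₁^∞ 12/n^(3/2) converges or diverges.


p-series test: Σ c/n^p converges if p > 1, diverges if p ≤ 1 (constant c > 0 doesn't affect convergence).
p = 3/2
3/2 > 1 → CONVERGES

Converges (p = 3/2 > 1)


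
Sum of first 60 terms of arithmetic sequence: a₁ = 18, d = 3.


aₙ = 18 + (60-1)×3 = 195
Sₙ = n(a₁+aₙ)/2 = 60×(18+195)/2
= 60×213/2 = 6390

S_60 = 6390


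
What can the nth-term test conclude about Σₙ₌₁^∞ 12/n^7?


lim(n→∞) 12/n^7 = 0
lim aₙ = 0 → nth-term test is INCONCLUSIVE
(Need other tests; this is actually a convergent p-series with p=7 > 1)

Inconclusive (lim aₙ = 0; need another test)


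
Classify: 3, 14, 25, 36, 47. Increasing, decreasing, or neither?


Differences: 11, 11, 11, 11
All differences > 0 → strictly INCREASING

Monotonically increasing


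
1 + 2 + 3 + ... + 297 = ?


n(n+1)/2 = 297×298/2 = 88506/2 = 44253

Σk = 44253


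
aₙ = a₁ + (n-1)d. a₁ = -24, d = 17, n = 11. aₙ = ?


aₙ = a₁ + (n-1)d
= -24 + (11-1)×17
= -24 + 170
= 146

a_11 = 146


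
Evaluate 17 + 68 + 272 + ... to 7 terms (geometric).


Sₙ = 17×(4^7 - 1)/(4 - 1)
= 17×(16384 - 1)/3
= 17×16383/3
= 92837

S_7 = 92837


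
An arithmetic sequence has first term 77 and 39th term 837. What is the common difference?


d = (aₙ - a₁)/(n-1)
= (837 - 77)/(39-1)
= 760/38 = 20

d = 20


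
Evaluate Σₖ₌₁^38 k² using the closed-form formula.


n = 38
n(n+1)(2n+1)/6 = 38×39×77/6
= 114114/6 = 19019

Σk² = 19019


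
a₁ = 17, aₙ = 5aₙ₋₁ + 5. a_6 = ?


Computing step by step:
a_1 = 17
a_2 = 90
a_3 = 455
a_4 = 2280
a_5 = 11405
a_6 = 57030


a_6 = 57030


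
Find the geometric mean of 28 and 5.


GM = √(28×5) = √140 = 11.8322

GM = 11.8322


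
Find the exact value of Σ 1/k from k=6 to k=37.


Σₖ₌6^37 1/k = 1/6 + 1/7 + 1/8 + ... + 1/37
= 931735791926593/485721041551200
≈ 1.9183

Sum = 931735791926593/485721041551200 ≈ 1.9183


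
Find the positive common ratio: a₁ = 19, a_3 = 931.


r^(n-1) = aₙ/a₁
r^2 = 931/19 = 49
r = 49^(1/2)
= ±7; taking r > 0 gives r = 7

r = 7


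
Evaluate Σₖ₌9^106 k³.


Σₖ₌9^106 k³ = [106·107/2]² − [8·9/2]²
= 32160241 − 1296 = 32158945

Σk³ = 32158945


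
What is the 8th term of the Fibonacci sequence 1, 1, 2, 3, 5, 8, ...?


Fibonacci sequence: 1, 1, 2, 3, 5, 8, 13, 21
F(8) = 21

F(8) = 21


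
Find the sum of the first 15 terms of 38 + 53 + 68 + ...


aₙ = 38 + (15-1)×15 = 248
Sₙ = n(a₁+aₙ)/2 = 15×(38+248)/2
= 15×286/2 = 2145

S_15 = 2145


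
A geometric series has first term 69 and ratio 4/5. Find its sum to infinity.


S∞ = a₁/(1-r) = 69/(1 - 4/5)
= 69/(1/5)
= 345

S∞ = 345


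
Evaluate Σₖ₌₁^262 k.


n(n+1)/2 = 262×263/2 = 68906/2 = 34453

Σk = 34453


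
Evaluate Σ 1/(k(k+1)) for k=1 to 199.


1/(k(k+1)) = 1/k - 1/(k+1) (partial fractions)
Telescoping: Σ = 1 - 1/200 = 199/200

Sum = 199/200


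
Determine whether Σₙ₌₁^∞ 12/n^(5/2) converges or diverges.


p-series test: Σ c/n^p converges if p > 1, diverges if p ≤ 1 (constant c > 0 doesn't affect convergence).
p = 5/2
5/2 > 1 → CONVERGES

Converges (p = 5/2 > 1)


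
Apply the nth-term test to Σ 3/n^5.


lim(n→∞) 3/n^5 = 0
lim aₙ = 0 → nth-term test is INCONCLUSIVE
(Need other tests; this is actually a convergent p-series with p=5 > 1)

Inconclusive (lim aₙ = 0; need another test)


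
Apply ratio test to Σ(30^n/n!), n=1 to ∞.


aₙ = 30^n/n!
a_{n+1}/aₙ = 30^(n+1)/(n+1)! × n!/30^n
= 30/(n+1)
L = lim(n→∞) 30/(n+1) = 0
L < 1 → series CONVERGES

Converges (ratio test: L = 0 < 1)


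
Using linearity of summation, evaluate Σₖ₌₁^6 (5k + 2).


Σ(5k+2) = 5·Σk + 2·n
= 5·21 + 2·6
= 105 + 12 = 117

Σ = 117


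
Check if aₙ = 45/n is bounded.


a₁ = 45, a₂ = 45/2, a₃ = 45/3, ...
0 < aₙ ≤ 45 for all n ≥ 1
Lower bound: 0, Upper bound: 45
The sequence IS bounded

Bounded (0 < aₙ ≤ 45)


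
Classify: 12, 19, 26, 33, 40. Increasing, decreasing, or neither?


Differences: 7, 7, 7, 7
All differences > 0 → strictly INCREASING

Monotonically increasing


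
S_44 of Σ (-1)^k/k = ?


S = -1 + 1/2 - 1/3 + 1/4 - 1/5 + 1/6 - 1/7 + 1/8 ± ...
= -0.6819
(Full series converges to -ln(2) ≈ -0.6931)

S_44 = -0.6819


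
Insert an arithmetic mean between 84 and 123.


AM = (84 + 123)/2 = 207/2 = 103.5

AM = 103.5


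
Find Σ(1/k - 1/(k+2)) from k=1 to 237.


Telescoping with gap 2: two head and two tail terms survive.
= (1 + 1/2) - (1/238 + 1/239)
= 3/2 - 1/238 - 1/239 = 42423/28441

Sum = 42423/28441


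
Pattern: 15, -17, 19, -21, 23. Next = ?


Pattern: alternating sign, magnitude arithmetic (d=2)
Terms: 15, -17, 19, -21, 23
Next term = -25

Next term = -25


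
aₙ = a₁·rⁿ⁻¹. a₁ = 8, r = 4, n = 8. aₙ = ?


aₙ = a₁·r^(n-1)
= 8×4^7
= 8×16384
= 131072

a_8 = 131072


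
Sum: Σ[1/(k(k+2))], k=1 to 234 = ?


1/(k(k+2)) = (1/2)·(1/k - 1/(k+2)) (partial fractions)
Telescoping: Σ = (1/2)·(1 + 1/2 - 1/235 - 1/236) = 82719/110920

Sum = 82719/110920


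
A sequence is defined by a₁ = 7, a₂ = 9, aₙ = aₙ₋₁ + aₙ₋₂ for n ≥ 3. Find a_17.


Computing iteratively: 7, 9, 16, 25, 41, 66, 107, 173, 280, 453, 733, 1186, ...
a_17 = 13153

a_17 = 13153


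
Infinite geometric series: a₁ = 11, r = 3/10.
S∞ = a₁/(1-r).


S∞ = a₁/(1-r) = 11/(1 - 3/10)
= 11/(7/10)
= 110/7

S∞ = 110/7


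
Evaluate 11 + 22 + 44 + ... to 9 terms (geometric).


Sₙ = 11×(2^9 - 1)/(2 - 1)
= 11×(512 - 1)/1
= 11×511/1
= 5621

S_9 = 5621


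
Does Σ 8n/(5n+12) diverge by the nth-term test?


lim(n→∞) 8n/(5n+12) = 8/5 = 8/5  (divide numerator and denominator by n)
lim aₙ = 8/5 ≠ 0 → series DIVERGES

Diverges (lim aₙ = 8/5 ≠ 0)


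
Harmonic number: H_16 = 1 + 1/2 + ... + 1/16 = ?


H_16 = 1/1 + 1/2 + 1/3 + ... + 1/16
= 2436559/720720
≈ 3.3807

H_16 = 2436559/720720 ≈ 3.3807


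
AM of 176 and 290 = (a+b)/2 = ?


AM = (176 + 290)/2 = 466/2 = 233

AM = 233


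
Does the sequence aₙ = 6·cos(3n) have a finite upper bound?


For all n, -1 ≤ cos(3n) ≤ 1, so -6 ≤ 6·cos(3n) ≤ 6
Lower bound: -6, Upper bound: 6
The sequence IS bounded

Bounded (-6 ≤ aₙ ≤ 6)


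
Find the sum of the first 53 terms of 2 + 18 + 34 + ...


aₙ = 2 + (53-1)×16 = 834
Sₙ = n(a₁+aₙ)/2 = 53×(2+834)/2
= 53×836/2 = 22154

S_53 = 22154


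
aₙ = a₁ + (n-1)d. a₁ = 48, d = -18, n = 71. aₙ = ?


aₙ = a₁ + (n-1)d
= 48 + (71-1)×-18
= 48 - 1260
= -1212

a_71 = -1212


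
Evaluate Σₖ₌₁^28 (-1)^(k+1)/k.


S = 1 - 1/2 + 1/3 - 1/4 + 1/5 - 1/6 + 1/7 - 1/8 ± ...
= 0.6756
(Full series converges to +ln(2) ≈ +0.6931)

S_28 = 0.6756


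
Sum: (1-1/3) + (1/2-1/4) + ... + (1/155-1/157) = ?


Telescoping with gap 2: two head and two tail terms survive.
= (1 + 1/2) - (1/156 + 1/157)
= 3/2 - 1/156 - 1/157 = 36425/24492

Sum = 36425/24492


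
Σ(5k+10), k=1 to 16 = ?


Σ(5k+10) = 5·Σk + 10·n
= 5·136 + 10·16
= 680 + 160 = 840

Σ = 840


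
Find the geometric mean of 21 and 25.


GM = √(21×25) = √525 = 22.9129

GM = 22.9129


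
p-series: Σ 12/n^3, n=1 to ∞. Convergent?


p-series test: Σ c/n^p converges if p > 1, diverges if p ≤ 1 (constant c > 0 doesn't affect convergence).
p = 3
3 > 1 → CONVERGES

Converges (p = 3 > 1)


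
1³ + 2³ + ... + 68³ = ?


n(n+1)/2 = 68×69/2 = 2346
Σk³ = 2346² = 5503716

Σk³ = 5503716


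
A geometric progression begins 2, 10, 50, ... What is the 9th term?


aₙ = a₁·r^(n-1)
= 2×5^8
= 2×390625
= 781250

a_9 = 781250


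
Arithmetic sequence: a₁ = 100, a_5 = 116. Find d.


d = (aₙ - a₁)/(n-1)
= (116 - 100)/(5-1)
= 16/4 = 4

d = 4


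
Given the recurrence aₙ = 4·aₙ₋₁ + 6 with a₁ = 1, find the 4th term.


Computing step by step:
a_1 = 1
a_2 = 10
a_3 = 46
a_4 = 190


a_4 = 190


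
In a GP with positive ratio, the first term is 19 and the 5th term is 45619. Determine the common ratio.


r^(n-1) = aₙ/a₁
r^4 = 45619/19 = 2401
r = 2401^(1/4)
= ±7; taking r > 0 gives r = 7

r = 7


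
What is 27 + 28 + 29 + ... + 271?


Σₖ₌27^271 k = Σₖ₌₁^271 k − Σₖ₌₁^26 k
= 271·272/2 − 26·27/2
= 36856 − 351 = 36505

Σk = 36505


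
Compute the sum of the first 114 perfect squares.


n = 114
n(n+1)(2n+1)/6 = 114×115×229/6
= 3002190/6 = 500365

Σk² = 500365


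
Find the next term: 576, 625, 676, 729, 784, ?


Pattern: perfect squares: n²
Terms: 576, 625, 676, 729, 784
Next term = 841

Next term = 841


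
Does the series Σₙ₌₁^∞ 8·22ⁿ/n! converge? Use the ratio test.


aₙ = 8·22^n/n!
a_{n+1}/aₙ = 22^(n+1)/(n+1)! × n!/22^n  (constant 8 cancels)
= 22/(n+1)
L = lim(n→∞) 22/(n+1) = 0
L < 1 → series CONVERGES

Converges (ratio test: L = 0 < 1)


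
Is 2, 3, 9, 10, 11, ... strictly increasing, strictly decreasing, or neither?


Differences: 1, 6, 1, 1
All differences > 0 → strictly INCREASING

Monotonically increasing


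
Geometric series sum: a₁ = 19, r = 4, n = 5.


Sₙ = 19×(4^5 - 1)/(4 - 1)
= 19×(1024 - 1)/3
= 19×1023/3
= 6479

S_5 = 6479


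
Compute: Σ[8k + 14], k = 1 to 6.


Σ(8k+14) = 8·Σk + 14·n
= 8·21 + 14·6
= 168 + 84 = 252

Σ = 252


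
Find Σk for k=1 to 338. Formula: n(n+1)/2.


n(n+1)/2 = 338×339/2 = 114582/2 = 57291

Σk = 57291


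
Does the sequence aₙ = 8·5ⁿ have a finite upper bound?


aₙ = 8·5ⁿ → as n→∞, aₙ→∞ (since base 5 > 1)
No finite upper bound exists
The sequence is UNBOUNDED

Unbounded (aₙ → ∞ as n → ∞)


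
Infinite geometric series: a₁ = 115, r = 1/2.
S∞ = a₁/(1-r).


S∞ = a₁/(1-r) = 115/(1 - 1/2)
= 115/(1/2)
= 230

S∞ = 230


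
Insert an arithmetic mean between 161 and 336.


AM = (161 + 336)/2 = 497/2 = 248.5

AM = 248.5


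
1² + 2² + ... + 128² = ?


n = 128
n(n+1)(2n+1)/6 = 128×129×257/6
= 4243584/6 = 707264

Σk² = 707264


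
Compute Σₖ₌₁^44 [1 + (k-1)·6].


aₙ = 1 + (44-1)×6 = 259
Sₙ = n(a₁+aₙ)/2 = 44×(1+259)/2
= 44×260/2 = 5720

S_44 = 5720


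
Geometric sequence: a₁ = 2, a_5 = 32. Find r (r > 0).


r^(n-1) = aₙ/a₁
r^4 = 32/2 = 16
r = 16^(1/4)
= ±2; taking r > 0 gives r = 2

r = 2


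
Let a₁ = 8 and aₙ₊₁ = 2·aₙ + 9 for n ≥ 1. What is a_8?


Computing step by step:
a_1 = 8
a_2 = 25
a_3 = 59
a_4 = 127
a_5 = 263
a_6 = 535
a_7 = 1079
a_8 = 2167


a_8 = 2167


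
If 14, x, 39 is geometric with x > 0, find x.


GM = √(14×39) = √546 = 23.3666

GM = 23.3666


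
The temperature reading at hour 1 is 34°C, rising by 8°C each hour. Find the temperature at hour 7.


aₙ = a₁ + (n-1)d
= 34 + (7-1)×8
= 34 + 48
= 82

a_7 = 82


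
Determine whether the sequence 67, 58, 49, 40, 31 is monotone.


Differences: -9, -9, -9, -9
All differences < 0 → strictly DECREASING

Monotonically decreasing


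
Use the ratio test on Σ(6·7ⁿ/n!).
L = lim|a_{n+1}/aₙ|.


aₙ = 6·7^n/n!
a_{n+1}/aₙ = 7^(n+1)/(n+1)! × n!/7^n  (constant 6 cancels)
= 7/(n+1)
L = lim(n→∞) 7/(n+1) = 0
L < 1 → series CONVERGES

Converges (ratio test: L = 0 < 1)


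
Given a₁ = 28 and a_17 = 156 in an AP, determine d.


d = (aₙ - a₁)/(n-1)
= (156 - 28)/(17-1)
= 128/16 = 8

d = 8


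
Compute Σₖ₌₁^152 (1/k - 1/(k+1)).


Telescoping: adjacent terms cancel.
= 1/1 - 1/153
= 1 - 1/153 = 152/153

Sum = 152/153


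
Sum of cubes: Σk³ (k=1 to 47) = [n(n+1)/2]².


n(n+1)/2 = 47×48/2 = 1128
Σk³ = 1128² = 1272384

Σk³ = 1272384


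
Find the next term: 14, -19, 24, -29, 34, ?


Pattern: alternating sign, magnitude arithmetic (d=5)
Terms: 14, -19, 24, -29, 34
Next term = -39

Next term = -39


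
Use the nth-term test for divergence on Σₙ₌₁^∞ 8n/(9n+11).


lim(n→∞) 8n/(9n+11) = 8/9 = 8/9  (divide numerator and denominator by n)
lim aₙ = 8/9 ≠ 0 → series DIVERGES

Diverges (lim aₙ = 8/9 ≠ 0)


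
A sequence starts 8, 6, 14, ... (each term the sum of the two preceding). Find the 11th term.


Computing iteratively: 8, 6, 14, 20, 34, 54, 88, 142, 230, 372, 602
a_11 = 602

a_11 = 602


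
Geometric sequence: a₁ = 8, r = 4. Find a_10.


aₙ = a₁·r^(n-1)
= 8×4^9
= 8×262144
= 2097152

a_10 = 2097152


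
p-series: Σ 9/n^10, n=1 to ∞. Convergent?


p-series test: Σ c/n^p converges if p > 1, diverges if p ≤ 1 (constant c > 0 doesn't affect convergence).
p = 10
10 > 1 → CONVERGES

Converges (p = 10 > 1)


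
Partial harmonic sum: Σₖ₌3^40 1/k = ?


Σₖ₌3^40 1/k = 1/3 + 1/4 + 1/5 + ... + 1/40
= 1349596818867013/485721041551200
≈ 2.7785

Sum = 1349596818867013/485721041551200 ≈ 2.7785


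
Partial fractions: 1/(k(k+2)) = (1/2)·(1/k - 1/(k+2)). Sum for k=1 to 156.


1/(k(k+2)) = (1/2)·(1/k - 1/(k+2)) (partial fractions)
Telescoping: Σ = (1/2)·(1 + 1/2 - 1/157 - 1/158) = 18447/24806

Sum = 18447/24806


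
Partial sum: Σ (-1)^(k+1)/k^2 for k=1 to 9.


S = 1 - 1/4 + 1/9 - 1/16 + 1/25 - 1/36 + 1/49 - 1/64 ± ...
= 0.828
(Full series converges to +π²/12 ≈ +0.8225)

S_9 = 0.828


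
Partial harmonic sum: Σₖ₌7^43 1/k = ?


Σₖ₌7^43 1/k = 1/7 + 1/8 + 1/9 + ... + 1/43
= 232431227381323457/122332313750680800
≈ 1.9

Sum = 232431227381323457/122332313750680800 ≈ 1.9


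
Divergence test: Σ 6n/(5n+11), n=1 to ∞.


lim(n→∞) 6n/(5n+11) = 6/5 = 6/5  (divide numerator and denominator by n)
lim aₙ = 6/5 ≠ 0 → series DIVERGES

Diverges (lim aₙ = 6/5 ≠ 0)


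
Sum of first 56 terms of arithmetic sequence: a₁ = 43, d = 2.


aₙ = 43 + (56-1)×2 = 153
Sₙ = n(a₁+aₙ)/2 = 56×(43+153)/2
= 56×196/2 = 5488

S_56 = 5488


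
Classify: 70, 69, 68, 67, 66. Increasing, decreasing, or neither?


Differences: -1, -1, -1, -1
All differences < 0 → strictly DECREASING

Monotonically decreasing


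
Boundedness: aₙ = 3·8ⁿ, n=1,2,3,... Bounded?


aₙ = 3·8ⁿ → as n→∞, aₙ→∞ (since base 8 > 1)
No finite upper bound exists
The sequence is UNBOUNDED

Unbounded (aₙ → ∞ as n → ∞)


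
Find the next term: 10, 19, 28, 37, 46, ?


Pattern: arithmetic (d=9)
Terms: 10, 19, 28, 37, 46
Next term = 55

Next term = 55


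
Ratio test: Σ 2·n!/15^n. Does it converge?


aₙ = 2·n!/15^n
a_{n+1}/aₙ = (n+1)!/15^(n+1) × 15^n/n!  (constant 2 cancels)
= (n+1)/15
L = lim(n→∞) (n+1)/15 = ∞
L > 1 → series DIVERGES

Diverges (ratio test: L = ∞ > 1)


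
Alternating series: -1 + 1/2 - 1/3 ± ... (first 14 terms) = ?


S = -1 + 1/2 - 1/3 + 1/4 - 1/5 + 1/6 - 1/7 + 1/8 ± ...
= -0.6587
(Full series converges to -ln(2) ≈ -0.6931)

S_14 = -0.6587


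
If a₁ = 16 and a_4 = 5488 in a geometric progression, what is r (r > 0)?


r^(n-1) = aₙ/a₁
r^3 = 5488/16 = 343
r = 343^(1/3)
= 7

r = 7


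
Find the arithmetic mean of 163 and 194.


AM = (163 + 194)/2 = 357/2 = 178.5

AM = 178.5


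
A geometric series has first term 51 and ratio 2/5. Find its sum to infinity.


S∞ = a₁/(1-r) = 51/(1 - 2/5)
= 51/(3/5)
= 85

S∞ = 85


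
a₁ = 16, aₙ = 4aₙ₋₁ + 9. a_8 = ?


Computing step by step:
a_1 = 16
a_2 = 73
a_3 = 301
a_4 = 1213
a_5 = 4861
a_6 = 19453
a_7 = 77821
a_8 = 311293


a_8 = 311293


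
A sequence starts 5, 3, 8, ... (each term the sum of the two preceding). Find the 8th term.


Computing iteratively: 5, 3, 8, 11, 19, 30, 49, 79
a_8 = 79

a_8 = 79


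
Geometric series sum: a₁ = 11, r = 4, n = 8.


Sₙ = 11×(4^8 - 1)/(4 - 1)
= 11×(65536 - 1)/3
= 11×65535/3
= 240295

S_8 = 240295


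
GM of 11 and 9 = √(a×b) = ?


GM = √(11×9) = √99 = 9.9499

GM = 9.9499


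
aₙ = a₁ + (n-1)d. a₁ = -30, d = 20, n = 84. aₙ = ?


aₙ = a₁ + (n-1)d
= -30 + (84-1)×20
= -30 + 1660
= 1630

a_84 = 1630


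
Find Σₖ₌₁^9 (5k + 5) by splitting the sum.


Σ(5k+5) = 5·Σk + 5·n
= 5·45 + 5·9
= 225 + 45 = 270

Σ = 270


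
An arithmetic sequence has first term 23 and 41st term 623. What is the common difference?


d = (aₙ - a₁)/(n-1)
= (623 - 23)/(41-1)
= 600/40 = 15

d = 15


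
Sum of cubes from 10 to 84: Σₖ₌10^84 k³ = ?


Σₖ₌10^84 k³ = [84·85/2]² − [9·10/2]²
= 12744900 − 2025 = 12742875

Σk³ = 12742875


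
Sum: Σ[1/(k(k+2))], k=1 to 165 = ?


1/(k(k+2)) = (1/2)·(1/k - 1/(k+2)) (partial fractions)
Telescoping: Σ = (1/2)·(1 + 1/2 - 1/166 - 1/167) = 20625/27722

Sum = 20625/27722


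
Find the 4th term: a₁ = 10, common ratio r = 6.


aₙ = a₁·r^(n-1)
= 10×6^3
= 10×216
= 2160

a_4 = 2160


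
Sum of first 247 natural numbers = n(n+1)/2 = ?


n(n+1)/2 = 247×248/2 = 61256/2 = 30628

Σk = 30628


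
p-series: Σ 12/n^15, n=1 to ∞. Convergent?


p-series test: Σ c/n^p converges if p > 1, diverges if p ≤ 1 (constant c > 0 doesn't affect convergence).
p = 15
15 > 1 → CONVERGES

Converges (p = 15 > 1)


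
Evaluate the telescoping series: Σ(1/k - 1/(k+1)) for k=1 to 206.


Telescoping: adjacent terms cancel.
= 1/1 - 1/207
= 1 - 1/207 = 206/207

Sum = 206/207


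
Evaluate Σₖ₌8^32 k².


Σₖ₌8^32 k² = Σₖ₌₁^32 k² − Σₖ₌₁^7 k²
= 32·33·65/6 − 7·8·15/6
= 11440 − 140 = 11300

Σk² = 11300


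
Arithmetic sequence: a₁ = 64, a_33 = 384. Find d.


d = (aₙ - a₁)/(n-1)
= (384 - 64)/(33-1)
= 320/32 = 10

d = 10


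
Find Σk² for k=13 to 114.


Σₖ₌13^114 k² = Σₖ₌₁^114 k² − Σₖ₌₁^12 k²
= 114·115·229/6 − 12·13·25/6
= 500365 − 650 = 499715

Σk² = 499715


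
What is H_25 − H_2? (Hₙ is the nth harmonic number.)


Σₖ₌3^25 1/k = 1/3 + 1/4 + 1/5 + ... + 1/25
= 20666950267/8923714800
≈ 2.316

Sum = 20666950267/8923714800 ≈ 2.316


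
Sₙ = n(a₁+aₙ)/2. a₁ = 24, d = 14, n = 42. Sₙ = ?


aₙ = 24 + (42-1)×14 = 598
Sₙ = n(a₁+aₙ)/2 = 42×(24+598)/2
= 42×622/2 = 13062

S_42 = 13062


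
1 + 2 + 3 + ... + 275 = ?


n(n+1)/2 = 275×276/2 = 75900/2 = 37950

Σk = 37950


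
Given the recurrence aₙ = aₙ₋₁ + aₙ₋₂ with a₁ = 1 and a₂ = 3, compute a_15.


Computing iteratively: 1, 3, 4, 7, 11, 18, 29, 47, 76, 123, 199, 322, ...
a_15 = 1364

a_15 = 1364


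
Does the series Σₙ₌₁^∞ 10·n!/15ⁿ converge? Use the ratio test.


aₙ = 10·n!/15^n
a_{n+1}/aₙ = (n+1)!/15^(n+1) × 15^n/n!  (constant 10 cancels)
= (n+1)/15
L = lim(n→∞) (n+1)/15 = ∞
L > 1 → series DIVERGES

Diverges (ratio test: L = ∞ > 1)


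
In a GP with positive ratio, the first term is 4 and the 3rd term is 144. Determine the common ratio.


r^(n-1) = aₙ/a₁
r^2 = 144/4 = 36
r = 36^(1/2)
= ±6; taking r > 0 gives r = 6

r = 6


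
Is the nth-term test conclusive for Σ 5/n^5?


lim(n→∞) 5/n^5 = 0
lim aₙ = 0 → nth-term test is INCONCLUSIVE
(Need other tests; this is actually a convergent p-series with p=5 > 1)

Inconclusive (lim aₙ = 0; need another test)


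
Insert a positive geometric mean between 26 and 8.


GM = √(26×8) = √208 = 14.4222

GM = 14.4222


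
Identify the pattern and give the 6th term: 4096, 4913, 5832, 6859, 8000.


Pattern: perfect cubes: n³
Terms: 4096, 4913, 5832, 6859, 8000
Next term = 9261

Next term = 9261


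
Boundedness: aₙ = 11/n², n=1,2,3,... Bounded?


a₁ = 11, a₂ = 11/4, a₃ = 11/9, ...
0 < aₙ ≤ 11 for all n ≥ 1
The sequence IS bounded

Bounded (0 < aₙ ≤ 11)


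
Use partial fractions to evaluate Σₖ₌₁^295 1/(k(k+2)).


1/(k(k+2)) = (1/2)·(1/k - 1/(k+2)) (partial fractions)
Telescoping: Σ = (1/2)·(1 + 1/2 - 1/296 - 1/297) = 131275/175824

Sum = 131275/175824


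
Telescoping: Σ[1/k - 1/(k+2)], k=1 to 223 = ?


Telescoping with gap 2: two head and two tail terms survive.
= (1 + 1/2) - (1/224 + 1/225)
= 3/2 - 1/224 - 1/225 = 75151/50400

Sum = 75151/50400


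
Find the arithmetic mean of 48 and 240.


AM = (48 + 240)/2 = 288/2 = 144

AM = 144


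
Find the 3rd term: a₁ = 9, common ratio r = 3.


aₙ = a₁·r^(n-1)
= 9×3^2
= 9×9
= 81

a_3 = 81


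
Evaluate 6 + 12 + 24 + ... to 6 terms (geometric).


Sₙ = 6×(2^6 - 1)/(2 - 1)
= 6×(64 - 1)/1
= 6×63/1
= 378

S_6 = 378


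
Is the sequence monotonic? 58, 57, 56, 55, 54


Differences: -1, -1, -1, -1
All differences < 0 → strictly DECREASING

Monotonically decreasing


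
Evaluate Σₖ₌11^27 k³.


Σₖ₌11^27 k³ = [27·28/2]² − [10·11/2]²
= 142884 − 3025 = 139859

Σk³ = 139859


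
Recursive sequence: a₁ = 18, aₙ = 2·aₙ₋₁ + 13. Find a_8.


Computing step by step:
a_1 = 18
a_2 = 49
a_3 = 111
a_4 = 235
a_5 = 483
a_6 = 979
a_7 = 1971
a_8 = 3955


a_8 = 3955


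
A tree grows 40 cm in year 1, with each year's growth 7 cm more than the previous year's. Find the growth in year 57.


aₙ = a₁ + (n-1)d
= 40 + (57-1)×7
= 40 + 392
= 432

a_57 = 432


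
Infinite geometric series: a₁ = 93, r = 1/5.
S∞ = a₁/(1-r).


S∞ = a₁/(1-r) = 93/(1 - 1/5)
= 93/(4/5)
= 465/4

S∞ = 465/4


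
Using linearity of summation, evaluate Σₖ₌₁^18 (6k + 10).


Σ(6k+10) = 6·Σk + 10·n
= 6·171 + 10·18
= 1026 + 180 = 1206

Σ = 1206


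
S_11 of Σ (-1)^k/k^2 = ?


S = -1 + 1/4 - 1/9 + 1/16 - 1/25 + 1/36 - 1/49 + 1/64 ± ...
= -0.8262
(Full series converges to -π²/12 ≈ -0.8225)

S_11 = -0.8262


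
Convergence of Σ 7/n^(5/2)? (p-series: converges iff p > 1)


p-series test: Σ c/n^p converges if p > 1, diverges if p ≤ 1 (constant c > 0 doesn't affect convergence).
p = 5/2
5/2 > 1 → CONVERGES

Converges (p = 5/2 > 1)


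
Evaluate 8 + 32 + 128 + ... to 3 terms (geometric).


Sₙ = 8×(4^3 - 1)/(4 - 1)
= 8×(64 - 1)/3
= 8×63/3
= 168

S_3 = 168


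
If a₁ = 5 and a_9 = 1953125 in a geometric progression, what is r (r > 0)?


r^(n-1) = aₙ/a₁
r^8 = 1953125/5 = 390625
r = 390625^(1/8)
= ±5; taking r > 0 gives r = 5

r = 5


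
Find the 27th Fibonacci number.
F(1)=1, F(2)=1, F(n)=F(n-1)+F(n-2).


Fibonacci sequence: 1, 1, 2, 3, 5, 8, 13, 21, 34, 55, 89, ...
F(27) = 196418

F(27) = 196418


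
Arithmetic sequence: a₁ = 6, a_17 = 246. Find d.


d = (aₙ - a₁)/(n-1)
= (246 - 6)/(17-1)
= 240/16 = 15

d = 15


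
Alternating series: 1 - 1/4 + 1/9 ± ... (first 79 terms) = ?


S = 1 - 1/4 + 1/9 - 1/16 + 1/25 - 1/36 + 1/49 - 1/64 ± ...
= 0.8225
(Full series converges to +π²/12 ≈ +0.8225)

S_79 = 0.8225


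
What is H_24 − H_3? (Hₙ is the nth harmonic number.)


Σₖ₌4^24 1/k = 1/4 + 1/5 + 1/6 + ... + 1/24
= 693417203/356948592
≈ 1.9426

Sum = 693417203/356948592 ≈ 1.9426


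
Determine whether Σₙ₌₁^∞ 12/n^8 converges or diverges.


p-series test: Σ c/n^p converges if p > 1, diverges if p ≤ 1 (constant c > 0 doesn't affect convergence).
p = 8
8 > 1 → CONVERGES

Converges (p = 8 > 1)


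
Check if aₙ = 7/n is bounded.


a₁ = 7, a₂ = 7/2, a₃ = 7/3, ...
0 < aₙ ≤ 7 for all n ≥ 1
Lower bound: 0, Upper bound: 7
The sequence IS bounded

Bounded (0 < aₙ ≤ 7)


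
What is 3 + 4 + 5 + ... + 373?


Σₖ₌3^373 k = Σₖ₌₁^373 k − Σₖ₌₁^2 k
= 373·374/2 − 2·3/2
= 69751 − 3 = 69748

Σk = 69748


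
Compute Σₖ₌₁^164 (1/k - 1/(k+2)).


Telescoping with gap 2: two head and two tail terms survive.
= (1 + 1/2) - (1/165 + 1/166)
= 3/2 - 1/165 - 1/166 = 20377/13695

Sum = 20377/13695


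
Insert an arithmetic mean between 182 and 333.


AM = (182 + 333)/2 = 515/2 = 257.5

AM = 257.5


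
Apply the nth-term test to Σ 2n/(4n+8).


lim(n→∞) 2n/(4n+8) = 2/4 = 1/2  (divide numerator and denominator by n)
lim aₙ = 1/2 ≠ 0 → series DIVERGES

Diverges (lim aₙ = 1/2 ≠ 0)


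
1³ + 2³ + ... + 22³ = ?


n(n+1)/2 = 22×23/2 = 253
Σk³ = 253² = 64009

Σk³ = 64009


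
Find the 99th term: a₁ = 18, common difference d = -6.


aₙ = a₁ + (n-1)d
= 18 + (99-1)×-6
= 18 - 588
= -570

a_99 = -570


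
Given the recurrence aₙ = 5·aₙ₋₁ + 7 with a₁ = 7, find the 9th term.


Computing step by step:
a_1 = 7
a_2 = 42
a_3 = 217
a_4 = 1092
a_5 = 5467
a_6 = 27342
a_7 = 136717
a_8 = 683592
a_9 = 3417967


a_9 = 3417967


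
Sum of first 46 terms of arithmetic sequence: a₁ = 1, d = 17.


aₙ = 1 + (46-1)×17 = 766
Sₙ = n(a₁+aₙ)/2 = 46×(1+766)/2
= 46×767/2 = 17641

S_46 = 17641


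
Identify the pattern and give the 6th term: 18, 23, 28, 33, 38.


Pattern: arithmetic (d=5)
Terms: 18, 23, 28, 33, 38
Next term = 43

Next term = 43


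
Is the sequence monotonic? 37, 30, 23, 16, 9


Differences: -7, -7, -7, -7
All differences < 0 → strictly DECREASING

Monotonically decreasing


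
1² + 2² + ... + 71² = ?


n = 71
n(n+1)(2n+1)/6 = 71×72×143/6
= 731016/6 = 121836

Σk² = 121836


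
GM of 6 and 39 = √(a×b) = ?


GM = √(6×39) = √234 = 15.2971

GM = 15.2971


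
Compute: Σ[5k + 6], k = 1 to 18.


Σ(5k+6) = 5·Σk + 6·n
= 5·171 + 6·18
= 855 + 108 = 963

Σ = 963


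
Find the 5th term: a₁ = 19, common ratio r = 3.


aₙ = a₁·r^(n-1)
= 19×3^4
= 19×81
= 1539

a_5 = 1539


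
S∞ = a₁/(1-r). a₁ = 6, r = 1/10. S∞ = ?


S∞ = a₁/(1-r) = 6/(1 - 1/10)
= 6/(9/10)
= 20/3

S∞ = 20/3


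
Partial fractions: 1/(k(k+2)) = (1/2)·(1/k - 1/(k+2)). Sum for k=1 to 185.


1/(k(k+2)) = (1/2)·(1/k - 1/(k+2)) (partial fractions)
Telescoping: Σ = (1/2)·(1 + 1/2 - 1/186 - 1/187) = 12950/17391

Sum = 12950/17391


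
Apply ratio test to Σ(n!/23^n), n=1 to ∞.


aₙ = n!/23^n
a_{n+1}/aₙ = (n+1)!/23^(n+1) × 23^n/n!
= (n+1)/23
L = lim(n→∞) (n+1)/23 = ∞
L > 1 → series DIVERGES

Diverges (ratio test: L = ∞ > 1)


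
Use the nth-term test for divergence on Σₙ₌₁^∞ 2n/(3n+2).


lim(n→∞) 2n/(3n+2) = 2/3 = 2/3  (divide numerator and denominator by n)
lim aₙ = 2/3 ≠ 0 → series DIVERGES

Diverges (lim aₙ = 2/3 ≠ 0)


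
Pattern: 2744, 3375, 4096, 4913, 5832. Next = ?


Pattern: perfect cubes: n³
Terms: 2744, 3375, 4096, 4913, 5832
Next term = 6859

Next term = 6859


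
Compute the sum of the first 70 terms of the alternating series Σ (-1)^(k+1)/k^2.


S = 1 - 1/4 + 1/9 - 1/16 + 1/25 - 1/36 + 1/49 - 1/64 ± ...
= 0.8224
(Full series converges to +π²/12 ≈ +0.8225)

S_70 = 0.8224


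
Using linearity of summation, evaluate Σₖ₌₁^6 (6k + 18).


Σ(6k+18) = 6·Σk + 18·n
= 6·21 + 18·6
= 126 + 108 = 234

Σ = 234


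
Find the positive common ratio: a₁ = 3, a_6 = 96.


r^(n-1) = aₙ/a₁
r^5 = 96/3 = 32
r = 32^(1/5)
= 2

r = 2


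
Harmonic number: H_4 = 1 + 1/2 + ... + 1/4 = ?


H_4 = 1/1 + 1/2 + 1/3 + 1/4
= 25/12
≈ 2.0833

H_4 = 25/12 ≈ 2.0833


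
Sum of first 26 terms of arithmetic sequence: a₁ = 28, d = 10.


aₙ = 28 + (26-1)×10 = 278
Sₙ = n(a₁+aₙ)/2 = 26×(28+278)/2
= 26×306/2 = 3978

S_26 = 3978


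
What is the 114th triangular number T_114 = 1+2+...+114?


n(n+1)/2 = 114×115/2 = 13110/2 = 6555

Σk = 6555


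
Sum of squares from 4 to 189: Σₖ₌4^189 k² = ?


Σₖ₌4^189 k² = Σₖ₌₁^189 k² − Σₖ₌₁^3 k²
= 189·190·379/6 − 3·4·7/6
= 2268315 − 14 = 2268301

Σk² = 2268301


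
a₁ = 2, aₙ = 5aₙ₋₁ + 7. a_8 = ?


Computing step by step:
a_1 = 2
a_2 = 17
a_3 = 92
a_4 = 467
a_5 = 2342
a_6 = 11717
a_7 = 58592
a_8 = 292967


a_8 = 292967


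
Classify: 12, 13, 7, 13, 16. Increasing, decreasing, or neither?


Differences: 1, -6, 6, 3
Difference at position 1 is +1 (> 0) but position 2 is -6 (< 0) — sequence both rises and falls
→ NOT monotonic

Not monotonic


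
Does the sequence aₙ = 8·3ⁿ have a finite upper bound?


aₙ = 8·3ⁿ → as n→∞, aₙ→∞ (since base 3 > 1)
No finite upper bound exists
The sequence is UNBOUNDED

Unbounded (aₙ → ∞ as n → ∞)


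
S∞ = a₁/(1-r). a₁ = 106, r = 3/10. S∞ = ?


S∞ = a₁/(1-r) = 106/(1 - 3/10)
= 106/(7/10)
= 1060/7

S∞ = 1060/7


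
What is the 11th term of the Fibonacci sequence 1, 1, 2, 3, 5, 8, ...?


Fibonacci sequence: 1, 1, 2, 3, 5, 8, 13, 21, 34, 55, 89
F(11) = 89

F(11) = 89


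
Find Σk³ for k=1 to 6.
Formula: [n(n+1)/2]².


n(n+1)/2 = 6×7/2 = 21
Σk³ = 21² = 441

Σk³ = 441


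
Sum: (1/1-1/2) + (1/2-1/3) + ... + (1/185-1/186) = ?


Telescoping: adjacent terms cancel.
= 1/1 - 1/186
= 1 - 1/186 = 185/186

Sum = 185/186


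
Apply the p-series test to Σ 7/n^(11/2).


p-series test: Σ c/n^p converges if p > 1, diverges if p ≤ 1 (constant c > 0 doesn't affect convergence).
p = 11/2
11/2 > 1 → CONVERGES

Converges (p = 11/2 > 1)


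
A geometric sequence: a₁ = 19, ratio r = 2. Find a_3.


aₙ = a₁·r^(n-1)
= 19×2^2
= 19×4
= 76

a_3 = 76


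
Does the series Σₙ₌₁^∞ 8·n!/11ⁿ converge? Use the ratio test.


aₙ = 8·n!/11^n
a_{n+1}/aₙ = (n+1)!/11^(n+1) × 11^n/n!  (constant 8 cancels)
= (n+1)/11
L = lim(n→∞) (n+1)/11 = ∞
L > 1 → series DIVERGES

Diverges (ratio test: L = ∞ > 1)


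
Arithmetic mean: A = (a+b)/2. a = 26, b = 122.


AM = (26 + 122)/2 = 148/2 = 74

AM = 74


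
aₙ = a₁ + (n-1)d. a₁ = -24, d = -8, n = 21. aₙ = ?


aₙ = a₁ + (n-1)d
= -24 + (21-1)×-8
= -24 - 160
= -184

a_21 = -184


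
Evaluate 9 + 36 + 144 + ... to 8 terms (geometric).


Sₙ = 9×(4^8 - 1)/(4 - 1)
= 9×(65536 - 1)/3
= 9×65535/3
= 196605

S_8 = 196605


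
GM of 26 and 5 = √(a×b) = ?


GM = √(26×5) = √130 = 11.4018

GM = 11.4018


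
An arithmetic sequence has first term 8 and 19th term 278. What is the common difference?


d = (aₙ - a₁)/(n-1)
= (278 - 8)/(19-1)
= 270/18 = 15

d = 15


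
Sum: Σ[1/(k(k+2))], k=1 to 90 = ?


1/(k(k+2)) = (1/2)·(1/k - 1/(k+2)) (partial fractions)
Telescoping: Σ = (1/2)·(1 + 1/2 - 1/91 - 1/92) = 12375/16744

Sum = 12375/16744


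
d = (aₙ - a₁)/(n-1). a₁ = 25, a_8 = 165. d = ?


d = (aₙ - a₁)/(n-1)
= (165 - 25)/(8-1)
= 140/7 = 20

d = 20


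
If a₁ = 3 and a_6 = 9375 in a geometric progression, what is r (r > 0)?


r^(n-1) = aₙ/a₁
r^5 = 9375/3 = 3125
r = 3125^(1/5)
= 5

r = 5


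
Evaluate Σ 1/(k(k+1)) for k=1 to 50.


1/(k(k+1)) = 1/k - 1/(k+1) (partial fractions)
Telescoping: Σ = 1 - 1/51 = 50/51

Sum = 50/51


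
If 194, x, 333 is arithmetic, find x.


AM = (194 + 333)/2 = 527/2 = 263.5

AM = 263.5
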